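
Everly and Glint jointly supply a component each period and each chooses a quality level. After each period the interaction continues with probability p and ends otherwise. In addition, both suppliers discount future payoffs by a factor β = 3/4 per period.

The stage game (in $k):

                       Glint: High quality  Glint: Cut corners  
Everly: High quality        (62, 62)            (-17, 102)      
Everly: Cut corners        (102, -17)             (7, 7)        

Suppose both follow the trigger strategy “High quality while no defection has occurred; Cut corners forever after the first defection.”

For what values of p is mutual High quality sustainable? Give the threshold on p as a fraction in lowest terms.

32/57

Expected continuation weight on next period's payoff is β·p = 3/4·p, which plays the role of the discount factor.
Cooperation requires 3/4·p ≥ (102−62)/(102−7) = 8/19, hence p ≥ 32/57.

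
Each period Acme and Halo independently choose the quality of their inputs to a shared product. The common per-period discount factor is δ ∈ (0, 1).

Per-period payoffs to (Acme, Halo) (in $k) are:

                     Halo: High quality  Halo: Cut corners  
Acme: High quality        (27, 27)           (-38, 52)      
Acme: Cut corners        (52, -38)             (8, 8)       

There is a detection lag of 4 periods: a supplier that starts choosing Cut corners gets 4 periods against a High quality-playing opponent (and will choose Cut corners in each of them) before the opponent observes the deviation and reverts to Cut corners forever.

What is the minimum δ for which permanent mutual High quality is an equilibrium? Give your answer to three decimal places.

A deviator earns 52 for 4 periods, then 8 forever; cooperating earns 27 forever. Multiplying the IC by (1−δ):
27 ≥ 52(1−δ^4) + 8δ^4, so 44·δ^4 ≥ 25 and δ^4 ≥ 25/44.
δ ≥ (25/44)^(1/4) ≈ 0.868.

0.868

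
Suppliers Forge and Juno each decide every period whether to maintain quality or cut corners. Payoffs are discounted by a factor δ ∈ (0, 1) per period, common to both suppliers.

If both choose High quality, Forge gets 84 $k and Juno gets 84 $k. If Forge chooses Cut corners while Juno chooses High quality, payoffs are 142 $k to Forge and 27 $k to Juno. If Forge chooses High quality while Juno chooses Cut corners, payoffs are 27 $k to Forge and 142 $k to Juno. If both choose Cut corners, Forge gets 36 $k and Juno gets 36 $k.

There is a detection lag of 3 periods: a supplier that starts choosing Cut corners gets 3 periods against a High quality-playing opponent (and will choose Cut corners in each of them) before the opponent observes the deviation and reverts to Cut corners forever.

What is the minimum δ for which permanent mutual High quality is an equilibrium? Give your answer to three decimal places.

0.818

A deviator earns 142 for 3 periods, then 36 forever; cooperating earns 84 forever. Multiplying the IC by (1−δ):
84 ≥ 142(1−δ^3) + 36δ^3, so 106·δ^3 ≥ 58 and δ^3 ≥ 29/53.
δ ≥ (29/53)^(1/3) ≈ 0.818.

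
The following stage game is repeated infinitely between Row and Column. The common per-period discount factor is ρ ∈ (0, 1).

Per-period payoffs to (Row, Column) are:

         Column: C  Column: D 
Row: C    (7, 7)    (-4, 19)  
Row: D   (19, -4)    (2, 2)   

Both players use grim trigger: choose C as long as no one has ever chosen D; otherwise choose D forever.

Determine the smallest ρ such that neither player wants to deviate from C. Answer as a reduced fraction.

12/17

One-period gain from deviating is 19 − 7 = 12. The loss is 7 − 2 = 5 in every subsequent period, with present value 5·ρ/(1−ρ).
Deviation is unprofitable when 5·ρ/(1−ρ) ≥ 12, i.e. ρ/(1−ρ) ≥ 12/5.
Equivalently ρ ≥ 12/(12+5) = 12/17.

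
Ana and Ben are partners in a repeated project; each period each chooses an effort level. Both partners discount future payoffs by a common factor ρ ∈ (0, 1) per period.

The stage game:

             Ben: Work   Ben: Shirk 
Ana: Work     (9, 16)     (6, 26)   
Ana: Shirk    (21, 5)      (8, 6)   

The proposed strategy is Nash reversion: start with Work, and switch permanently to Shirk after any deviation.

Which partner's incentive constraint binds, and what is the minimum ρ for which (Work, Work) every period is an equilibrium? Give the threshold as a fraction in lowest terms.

Ana; ρ ≥ 12/13

Ana: cooperation gives 9 each period; deviation gives 21 once then 8 forever.
  9/(1−ρ) ≥ 21 + 8ρ/(1−ρ) ⇒ ρ ≥ 12/13.
Ben: cooperation gives 16 each period; deviation gives 26 once then 6 forever.
  ρ ≥ 10/20 = 1/2.
Both must hold, so the binding constraint is Ana's: ρ ≥ 12/13.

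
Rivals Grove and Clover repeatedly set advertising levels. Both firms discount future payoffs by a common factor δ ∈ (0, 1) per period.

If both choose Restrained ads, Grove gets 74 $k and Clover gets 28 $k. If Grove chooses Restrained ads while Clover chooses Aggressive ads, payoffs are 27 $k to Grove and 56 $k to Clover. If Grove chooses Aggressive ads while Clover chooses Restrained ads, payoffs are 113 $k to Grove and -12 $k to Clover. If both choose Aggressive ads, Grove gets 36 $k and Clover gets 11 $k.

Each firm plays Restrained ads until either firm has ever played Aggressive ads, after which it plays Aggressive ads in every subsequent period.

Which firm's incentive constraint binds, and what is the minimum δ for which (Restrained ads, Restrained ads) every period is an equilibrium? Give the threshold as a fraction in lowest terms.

Clover; δ ≥ 28/45

Grove: cooperation gives 74 each period; deviation gives 113 once then 36 forever.
  74/(1−δ) ≥ 113 + 36δ/(1−δ) ⇒ δ ≥ 39/77.
Clover: cooperation gives 28 each period; deviation gives 56 once then 11 forever.
  δ ≥ 28/45.
Both must hold, so the binding constraint is Clover's: δ ≥ 28/45.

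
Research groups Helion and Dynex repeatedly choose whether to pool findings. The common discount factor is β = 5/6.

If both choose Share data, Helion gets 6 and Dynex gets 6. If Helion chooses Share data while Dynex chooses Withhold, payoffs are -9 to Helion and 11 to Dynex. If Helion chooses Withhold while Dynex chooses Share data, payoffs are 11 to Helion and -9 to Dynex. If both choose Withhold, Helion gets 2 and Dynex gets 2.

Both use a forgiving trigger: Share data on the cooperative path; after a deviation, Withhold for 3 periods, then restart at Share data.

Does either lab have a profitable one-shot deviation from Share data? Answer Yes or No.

No

A one-shot deviation gives 11 now, then 2 for 3 periods, then back to 6.
Gain from deviating: (11−6) today; loss: (6−2) in each of the next 3 periods.
No-deviation condition: (6−2)(β+…+β^3) ≥ 11−6, i.e. β+…+β^3 ≥ 5/4.
At β = 5/6: β+…+β^3 = 2.1065 ≥ 1.2500.
So cooperation is sustainable.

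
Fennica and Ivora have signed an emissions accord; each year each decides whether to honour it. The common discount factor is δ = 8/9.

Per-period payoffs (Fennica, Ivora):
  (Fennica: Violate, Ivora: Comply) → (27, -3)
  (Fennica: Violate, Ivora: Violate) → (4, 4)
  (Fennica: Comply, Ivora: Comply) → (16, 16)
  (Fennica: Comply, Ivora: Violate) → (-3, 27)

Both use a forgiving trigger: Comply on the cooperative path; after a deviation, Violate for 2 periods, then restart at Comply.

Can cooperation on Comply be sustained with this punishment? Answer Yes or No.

Yes

A one-shot deviation gives 27 now, then 4 for 2 periods, then back to 16.
Gain from deviating: (27−16) today; loss: (16−4) in each of the next 2 periods.
No-deviation condition: (16−4)(δ+…+δ^2) ≥ 27−16, i.e. δ+…+δ^2 ≥ 11/12.
At δ = 8/9: δ+…+δ^2 = 1.6790 ≥ 0.9167.
So cooperation is sustainable.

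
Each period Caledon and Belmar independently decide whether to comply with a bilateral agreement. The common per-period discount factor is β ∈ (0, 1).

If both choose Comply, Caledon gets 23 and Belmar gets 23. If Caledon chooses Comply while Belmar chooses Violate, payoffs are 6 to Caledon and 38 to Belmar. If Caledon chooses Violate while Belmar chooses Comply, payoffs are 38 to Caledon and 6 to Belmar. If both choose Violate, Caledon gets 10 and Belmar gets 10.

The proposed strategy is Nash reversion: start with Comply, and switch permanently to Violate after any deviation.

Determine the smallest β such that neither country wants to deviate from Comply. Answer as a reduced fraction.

23/(1−β) ≥ 38 + 10β/(1−β)
23 ≥ 38 − 28β
β ≥ 15/28.

15/28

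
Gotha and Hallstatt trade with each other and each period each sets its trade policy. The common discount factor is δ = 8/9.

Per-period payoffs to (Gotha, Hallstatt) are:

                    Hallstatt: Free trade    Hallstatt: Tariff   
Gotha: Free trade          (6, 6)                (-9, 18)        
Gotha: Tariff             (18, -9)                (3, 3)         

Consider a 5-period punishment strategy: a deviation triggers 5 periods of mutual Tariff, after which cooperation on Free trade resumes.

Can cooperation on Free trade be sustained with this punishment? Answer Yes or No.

No

A one-shot deviation gives 18 now, then 3 for 5 periods, then back to 6.
Gain from deviating: (18−6) today; loss: (6−3) in each of the next 5 periods.
No-deviation condition: (6−3)(δ+…+δ^5) ≥ 18−6, i.e. δ+…+δ^5 ≥ 4.
At δ = 8/9: δ+…+δ^5 = 3.5606 < 4.0000.
So cooperation is not sustainable.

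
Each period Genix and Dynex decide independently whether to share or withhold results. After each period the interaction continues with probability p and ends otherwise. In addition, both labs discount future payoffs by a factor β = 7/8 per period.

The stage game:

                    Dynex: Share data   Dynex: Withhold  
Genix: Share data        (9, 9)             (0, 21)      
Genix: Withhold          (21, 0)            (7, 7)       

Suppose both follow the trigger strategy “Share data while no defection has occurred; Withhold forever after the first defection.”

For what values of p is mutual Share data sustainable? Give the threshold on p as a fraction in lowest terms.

With continuation probability p and discount β, the effective per-period discount factor is βp.
Grim-trigger IC: βp ≥ (21−9)/(21−7) = 6/7.
So p ≥ (6/7)/(7/8) = 48/49.

48/49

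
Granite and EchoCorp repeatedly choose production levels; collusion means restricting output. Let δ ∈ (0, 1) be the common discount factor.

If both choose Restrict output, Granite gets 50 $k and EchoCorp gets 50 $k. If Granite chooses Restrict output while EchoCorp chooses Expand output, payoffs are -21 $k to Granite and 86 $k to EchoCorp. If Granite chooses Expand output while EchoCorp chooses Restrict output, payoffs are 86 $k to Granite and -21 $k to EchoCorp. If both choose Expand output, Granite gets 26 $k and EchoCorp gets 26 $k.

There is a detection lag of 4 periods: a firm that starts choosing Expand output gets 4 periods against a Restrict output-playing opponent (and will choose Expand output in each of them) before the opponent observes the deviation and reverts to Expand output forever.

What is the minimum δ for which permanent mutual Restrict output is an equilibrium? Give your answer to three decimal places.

0.880

Deviating for the 4 undetected periods gains 86−50 = 36 per period over cooperation, then loses 50−26 = 24 per period forever once punishment starts.
Gain: 36(1 + δ + … + δ^3); loss: 24·δ^4/(1−δ).
No profitable deviation ⇔ 36(1−δ^4) ≤ 24·δ^4, i.e. δ^4 ≥ 36/(36+24) = 3/5.
Hence δ ≥ (3/5)^(1/4) ≈ 0.880.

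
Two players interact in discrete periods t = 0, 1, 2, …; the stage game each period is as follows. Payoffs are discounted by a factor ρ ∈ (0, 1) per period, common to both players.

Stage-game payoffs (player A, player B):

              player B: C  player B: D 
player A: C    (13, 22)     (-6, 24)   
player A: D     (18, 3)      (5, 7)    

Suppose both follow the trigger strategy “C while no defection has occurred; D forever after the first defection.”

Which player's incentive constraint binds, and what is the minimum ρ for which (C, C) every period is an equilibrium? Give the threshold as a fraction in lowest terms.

player A's threshold: (18−13)/(18−5) = 5/13.
player B's threshold: (24−22)/(24−7) = 2/17.
5/13 > 2/17, so player A binds and ρ* = 5/13.

player A; ρ ≥ 5/13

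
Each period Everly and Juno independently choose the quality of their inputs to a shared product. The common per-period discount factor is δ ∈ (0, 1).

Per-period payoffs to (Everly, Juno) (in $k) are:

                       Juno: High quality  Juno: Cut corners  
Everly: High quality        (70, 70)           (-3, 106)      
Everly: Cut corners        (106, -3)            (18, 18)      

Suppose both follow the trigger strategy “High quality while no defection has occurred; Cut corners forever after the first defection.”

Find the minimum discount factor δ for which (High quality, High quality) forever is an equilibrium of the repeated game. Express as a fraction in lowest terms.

9/22

One-period gain from deviating is 106 − 70 = 36. The loss is 70 − 18 = 52 in every subsequent period, with present value 52·δ/(1−δ).
Deviation is unprofitable when 52·δ/(1−δ) ≥ 36, i.e. δ/(1−δ) ≥ 9/13.
Equivalently δ ≥ 36/(36+52) = 9/22.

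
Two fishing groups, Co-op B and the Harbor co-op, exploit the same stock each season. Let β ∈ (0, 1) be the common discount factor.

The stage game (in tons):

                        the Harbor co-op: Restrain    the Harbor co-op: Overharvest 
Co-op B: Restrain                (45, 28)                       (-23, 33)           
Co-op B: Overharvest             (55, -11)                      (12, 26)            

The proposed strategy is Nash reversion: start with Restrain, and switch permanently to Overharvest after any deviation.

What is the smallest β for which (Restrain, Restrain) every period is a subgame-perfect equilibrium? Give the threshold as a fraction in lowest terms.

Co-op B: cooperation gives 45 each period; deviation gives 55 once then 12 forever.
  45/(1−β) ≥ 55 + 12β/(1−β) ⇒ β ≥ 10/43.
the Harbor co-op: cooperation gives 28 each period; deviation gives 33 once then 26 forever.
  β ≥ 5/7.
Both must hold, so the binding constraint is the Harbor co-op's: β ≥ 5/7.

5/7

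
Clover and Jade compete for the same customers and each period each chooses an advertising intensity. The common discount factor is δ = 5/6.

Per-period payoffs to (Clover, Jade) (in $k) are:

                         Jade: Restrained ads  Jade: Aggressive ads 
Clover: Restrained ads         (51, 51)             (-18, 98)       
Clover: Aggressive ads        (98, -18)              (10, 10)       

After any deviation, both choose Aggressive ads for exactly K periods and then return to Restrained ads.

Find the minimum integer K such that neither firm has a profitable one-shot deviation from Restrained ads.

IC: δ(1−δ^K)/(1−δ) ≥ (98−51)/(51−10) = 47/41.
With δ = 5/6: need 1 − δ^K ≥ 47/41·(1−5/6)/(5/6), i.e. δ^K ≤ 0.7707.
Since (5/6)^1 = 0.8333 and (5/6)^2 = 0.6944, the smallest such K is 2.

2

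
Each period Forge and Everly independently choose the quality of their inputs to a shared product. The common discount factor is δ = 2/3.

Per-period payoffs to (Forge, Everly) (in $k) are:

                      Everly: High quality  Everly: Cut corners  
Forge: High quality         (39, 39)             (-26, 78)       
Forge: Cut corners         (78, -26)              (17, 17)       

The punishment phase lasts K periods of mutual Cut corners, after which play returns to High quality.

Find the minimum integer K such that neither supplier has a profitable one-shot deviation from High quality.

IC: δ(1−δ^K)/(1−δ) ≥ (78−39)/(39−17) = 39/22.
With δ = 2/3: need 1 − δ^K ≥ 39/22·(1−2/3)/(2/3), i.e. δ^K ≤ 0.1136.
Since (2/3)^5 = 0.1317 and (2/3)^6 = 0.0878, the smallest such K is 6.

6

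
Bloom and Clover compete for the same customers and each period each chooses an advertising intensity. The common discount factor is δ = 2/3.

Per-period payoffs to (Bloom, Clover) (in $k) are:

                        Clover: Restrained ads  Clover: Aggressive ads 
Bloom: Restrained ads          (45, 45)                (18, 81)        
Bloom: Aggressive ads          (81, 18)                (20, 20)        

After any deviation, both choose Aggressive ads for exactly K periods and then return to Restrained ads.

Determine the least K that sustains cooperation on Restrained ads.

4

Need Σ_{k=1}^{K} δ^k ≥ (81−45)/(45−20) = 1.4400 at δ = 2/3.
At K = 3 the sum is 1.4074 < 1.4400; at K = 4 it is 1.6049 ≥ 1.4400.
So the minimum punishment length is K = 4.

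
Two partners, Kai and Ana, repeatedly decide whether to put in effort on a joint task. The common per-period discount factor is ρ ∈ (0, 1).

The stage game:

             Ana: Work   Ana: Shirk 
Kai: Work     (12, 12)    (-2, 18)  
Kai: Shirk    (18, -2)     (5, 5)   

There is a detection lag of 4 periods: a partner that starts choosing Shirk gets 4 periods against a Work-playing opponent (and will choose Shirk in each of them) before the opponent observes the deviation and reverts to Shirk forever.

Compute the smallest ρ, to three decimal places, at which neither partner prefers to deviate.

A deviator earns 18 for 4 periods, then 5 forever; cooperating earns 12 forever. Multiplying the IC by (1−ρ):
12 ≥ 18(1−ρ^4) + 5ρ^4, so 13·ρ^4 ≥ 6 and ρ^4 ≥ 6/13.
ρ ≥ (6/13)^(1/4) ≈ 0.824.

0.824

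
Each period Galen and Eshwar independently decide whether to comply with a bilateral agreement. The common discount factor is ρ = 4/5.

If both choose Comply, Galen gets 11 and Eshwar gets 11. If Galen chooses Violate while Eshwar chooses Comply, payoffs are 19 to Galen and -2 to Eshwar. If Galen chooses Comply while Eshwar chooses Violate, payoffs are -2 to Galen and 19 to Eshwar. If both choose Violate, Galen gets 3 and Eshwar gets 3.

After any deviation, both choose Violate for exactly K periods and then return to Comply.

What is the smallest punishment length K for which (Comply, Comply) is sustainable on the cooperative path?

No profitable deviation requires (11−3)(ρ+…+ρ^K) ≥ 19−11, i.e. ρ+…+ρ^K ≥ 1 ≈ 1.0000.
With ρ = 4/5, the partial sums are K=1: 0.8000, K=2: 1.4400.
K = 2 is the first length at which the sum reaches 1.0000.

2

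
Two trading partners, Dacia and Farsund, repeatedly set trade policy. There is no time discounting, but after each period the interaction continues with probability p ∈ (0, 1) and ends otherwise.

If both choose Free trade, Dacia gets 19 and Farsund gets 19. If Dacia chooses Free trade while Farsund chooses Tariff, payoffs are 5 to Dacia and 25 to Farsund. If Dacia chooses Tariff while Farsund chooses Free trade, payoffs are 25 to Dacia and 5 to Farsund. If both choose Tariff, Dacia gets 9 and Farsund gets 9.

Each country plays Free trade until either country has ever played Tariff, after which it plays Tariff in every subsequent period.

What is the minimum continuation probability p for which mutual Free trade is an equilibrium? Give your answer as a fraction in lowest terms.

Expected cooperation value is 19 + p·19 + p²·19 + … = 19/(1−p); deviation gives 25 + p·9/(1−p).
19 ≥ 25(1−p) + 9p ⇒ 16p ≥ 6 ⇒ p ≥ 6/16 = 3/8.

3/8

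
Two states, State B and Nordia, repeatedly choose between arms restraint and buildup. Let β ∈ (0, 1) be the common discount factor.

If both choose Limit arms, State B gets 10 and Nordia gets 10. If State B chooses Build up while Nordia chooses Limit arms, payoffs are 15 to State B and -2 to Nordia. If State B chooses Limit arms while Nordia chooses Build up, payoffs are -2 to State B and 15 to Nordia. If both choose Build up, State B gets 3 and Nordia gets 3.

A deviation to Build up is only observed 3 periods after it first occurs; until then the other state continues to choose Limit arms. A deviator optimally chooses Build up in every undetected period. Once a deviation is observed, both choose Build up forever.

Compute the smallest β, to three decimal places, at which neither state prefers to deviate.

The best deviation is to choose Build up for all 3 undetected periods, earning 15 each, then 3 forever once detected.
Deviation value: 15(1−β^3)/(1−β) + 3β^3/(1−β); cooperation value: 10/(1−β).
IC: 10 ≥ 15(1−β^3) + 3β^3 = 15 − 12β^3.
So β^3 ≥ 5/12, giving β ≥ (5/12)^(1/3) ≈ 0.747.

0.747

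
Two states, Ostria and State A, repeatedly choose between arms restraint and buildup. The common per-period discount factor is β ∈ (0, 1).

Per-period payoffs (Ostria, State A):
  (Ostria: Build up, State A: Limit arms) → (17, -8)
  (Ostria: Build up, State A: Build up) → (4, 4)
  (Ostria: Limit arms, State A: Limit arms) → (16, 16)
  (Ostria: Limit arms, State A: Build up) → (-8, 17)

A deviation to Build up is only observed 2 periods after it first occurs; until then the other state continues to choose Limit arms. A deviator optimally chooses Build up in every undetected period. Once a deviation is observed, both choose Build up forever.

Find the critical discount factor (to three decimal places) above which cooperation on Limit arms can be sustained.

Deviating for the 2 undetected periods gains 17−16 = 1 per period over cooperation, then loses 16−4 = 12 per period forever once punishment starts.
Gain: 1(1 + β + … + β^1); loss: 12·β^2/(1−β).
No profitable deviation ⇔ 1(1−β^2) ≤ 12·β^2, i.e. β^2 ≥ 1/(1+12) = 1/13.
Hence β ≥ (1/13)^(1/2) ≈ 0.277.

0.277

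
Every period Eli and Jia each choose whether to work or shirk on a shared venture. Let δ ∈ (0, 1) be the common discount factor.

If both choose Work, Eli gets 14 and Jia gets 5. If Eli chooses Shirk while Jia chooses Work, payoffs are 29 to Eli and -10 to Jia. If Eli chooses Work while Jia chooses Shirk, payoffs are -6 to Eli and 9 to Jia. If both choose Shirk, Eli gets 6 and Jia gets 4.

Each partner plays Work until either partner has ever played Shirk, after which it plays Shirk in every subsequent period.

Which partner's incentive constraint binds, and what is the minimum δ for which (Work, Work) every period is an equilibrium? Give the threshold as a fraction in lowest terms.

Jia; δ ≥ 4/5

Eli: cooperation gives 14 each period; deviation gives 29 once then 6 forever.
  14/(1−δ) ≥ 29 + 6δ/(1−δ) ⇒ δ ≥ 15/23.
Jia: cooperation gives 5 each period; deviation gives 9 once then 4 forever.
  δ ≥ 4/5.
Both must hold, so the binding constraint is Jia's: δ ≥ 4/5.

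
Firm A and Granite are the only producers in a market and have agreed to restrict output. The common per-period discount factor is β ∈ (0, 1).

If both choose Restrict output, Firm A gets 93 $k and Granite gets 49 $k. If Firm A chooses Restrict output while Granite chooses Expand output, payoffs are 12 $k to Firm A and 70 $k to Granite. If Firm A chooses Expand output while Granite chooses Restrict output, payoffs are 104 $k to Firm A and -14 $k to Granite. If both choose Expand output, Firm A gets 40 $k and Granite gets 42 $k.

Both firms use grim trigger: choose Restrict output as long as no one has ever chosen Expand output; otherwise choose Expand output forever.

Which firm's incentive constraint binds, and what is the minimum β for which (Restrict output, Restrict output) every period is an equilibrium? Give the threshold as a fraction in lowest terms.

Granite; β ≥ 3/4

For Firm A: deviation gain 104−93 = 11, per-period punishment loss 93−40 = 53. IC gives β ≥ 11/64.
For Granite: gain 21, loss 7 per period, so β ≥ 21/28 = 3/4.
The tighter constraint is Granite's, so cooperation needs β ≥ 3/4.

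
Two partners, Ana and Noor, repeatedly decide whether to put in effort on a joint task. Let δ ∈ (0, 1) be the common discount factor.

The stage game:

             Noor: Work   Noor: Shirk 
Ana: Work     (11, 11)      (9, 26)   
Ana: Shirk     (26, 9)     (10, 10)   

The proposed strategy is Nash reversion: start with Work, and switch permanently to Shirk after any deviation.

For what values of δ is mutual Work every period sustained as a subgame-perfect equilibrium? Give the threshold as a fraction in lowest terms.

15/16

11/(1−δ) ≥ 26 + 10δ/(1−δ)
11 ≥ 26 − 16δ
δ ≥ 15/16.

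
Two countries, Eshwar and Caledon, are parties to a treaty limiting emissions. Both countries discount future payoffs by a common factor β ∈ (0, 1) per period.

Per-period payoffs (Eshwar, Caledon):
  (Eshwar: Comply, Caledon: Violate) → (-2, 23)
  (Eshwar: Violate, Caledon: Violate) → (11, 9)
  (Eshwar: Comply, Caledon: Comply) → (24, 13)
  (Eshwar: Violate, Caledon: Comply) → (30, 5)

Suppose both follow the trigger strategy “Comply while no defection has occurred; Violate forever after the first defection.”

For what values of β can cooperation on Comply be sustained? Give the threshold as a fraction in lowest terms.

For Eshwar: deviation gain 30−24 = 6, per-period punishment loss 24−11 = 13. IC gives β ≥ 6/19.
For Caledon: gain 10, loss 4 per period, so β ≥ 10/14 = 5/7.
The tighter constraint is Caledon's, so cooperation needs β ≥ 5/7.

5/7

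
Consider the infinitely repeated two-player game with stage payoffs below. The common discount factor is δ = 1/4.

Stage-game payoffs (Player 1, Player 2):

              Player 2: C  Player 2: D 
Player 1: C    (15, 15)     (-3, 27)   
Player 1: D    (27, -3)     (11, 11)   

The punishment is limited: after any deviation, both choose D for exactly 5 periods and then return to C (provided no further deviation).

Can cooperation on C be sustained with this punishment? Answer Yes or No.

No

Comparing payoff streams over the 6 periods until play realigns: cooperate → 15(1+δ+…+δ^5); deviate → 27 + 11(δ+…+δ^5).
Cooperation is sustained iff (15−11)(δ+…+δ^5) ≥ 27−15.
δ+…+δ^5 = 1/4·(1−(1/4)^5)/(1−1/4) = 0.3330, and (27−15)/(15−11) = 3.0000.
0.3330 < 3.0000, so cooperation is not sustainable.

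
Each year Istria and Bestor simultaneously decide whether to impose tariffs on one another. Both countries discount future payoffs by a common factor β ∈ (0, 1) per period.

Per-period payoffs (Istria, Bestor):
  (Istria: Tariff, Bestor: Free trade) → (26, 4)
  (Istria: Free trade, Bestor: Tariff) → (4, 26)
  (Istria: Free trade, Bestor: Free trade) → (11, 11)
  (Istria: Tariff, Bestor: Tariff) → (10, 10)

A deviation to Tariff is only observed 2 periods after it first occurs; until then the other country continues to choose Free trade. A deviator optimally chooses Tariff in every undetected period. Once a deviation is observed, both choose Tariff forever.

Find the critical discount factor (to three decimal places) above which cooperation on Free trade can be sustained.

The best deviation is to choose Tariff for all 2 undetected periods, earning 26 each, then 10 forever once detected.
Deviation value: 26(1−β^2)/(1−β) + 10β^2/(1−β); cooperation value: 11/(1−β).
IC: 11 ≥ 26(1−β^2) + 10β^2 = 26 − 16β^2.
So β^2 ≥ 15/16, giving β ≥ (15/16)^(1/2) ≈ 0.968.

0.968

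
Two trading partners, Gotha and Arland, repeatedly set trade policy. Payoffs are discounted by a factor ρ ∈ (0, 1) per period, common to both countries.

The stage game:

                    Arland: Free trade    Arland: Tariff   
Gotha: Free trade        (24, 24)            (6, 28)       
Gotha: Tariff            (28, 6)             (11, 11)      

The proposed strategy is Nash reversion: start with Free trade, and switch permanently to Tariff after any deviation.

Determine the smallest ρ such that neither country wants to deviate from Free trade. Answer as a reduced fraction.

24/(1−ρ) ≥ 28 + 11ρ/(1−ρ)
24 ≥ 28 − 17ρ
ρ ≥ 4/17.

4/17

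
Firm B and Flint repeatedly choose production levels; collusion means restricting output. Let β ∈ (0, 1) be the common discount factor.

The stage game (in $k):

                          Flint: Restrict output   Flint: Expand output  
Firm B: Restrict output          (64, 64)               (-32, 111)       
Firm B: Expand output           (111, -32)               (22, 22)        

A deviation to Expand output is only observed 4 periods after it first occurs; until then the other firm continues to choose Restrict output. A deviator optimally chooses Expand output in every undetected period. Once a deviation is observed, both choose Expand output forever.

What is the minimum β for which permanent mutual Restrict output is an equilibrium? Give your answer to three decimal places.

0.852

The best deviation is to choose Expand output for all 4 undetected periods, earning 111 each, then 22 forever once detected.
Deviation value: 111(1−β^4)/(1−β) + 22β^4/(1−β); cooperation value: 64/(1−β).
IC: 64 ≥ 111(1−β^4) + 22β^4 = 111 − 89β^4.
So β^4 ≥ 47/89, giving β ≥ (47/89)^(1/4) ≈ 0.852.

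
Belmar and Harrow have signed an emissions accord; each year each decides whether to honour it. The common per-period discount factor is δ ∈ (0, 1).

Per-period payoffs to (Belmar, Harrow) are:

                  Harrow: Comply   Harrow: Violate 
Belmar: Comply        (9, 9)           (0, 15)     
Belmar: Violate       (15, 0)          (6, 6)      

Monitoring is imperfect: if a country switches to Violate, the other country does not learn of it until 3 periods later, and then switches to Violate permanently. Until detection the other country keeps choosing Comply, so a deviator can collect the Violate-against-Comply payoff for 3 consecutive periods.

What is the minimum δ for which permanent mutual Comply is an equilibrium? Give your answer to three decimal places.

0.874

Deviating for the 3 undetected periods gains 15−9 = 6 per period over cooperation, then loses 9−6 = 3 per period forever once punishment starts.
Gain: 6(1 + δ + … + δ^2); loss: 3·δ^3/(1−δ).
No profitable deviation ⇔ 6(1−δ^3) ≤ 3·δ^3, i.e. δ^3 ≥ 6/(6+3) = 2/3.
Hence δ ≥ (2/3)^(1/3) ≈ 0.874.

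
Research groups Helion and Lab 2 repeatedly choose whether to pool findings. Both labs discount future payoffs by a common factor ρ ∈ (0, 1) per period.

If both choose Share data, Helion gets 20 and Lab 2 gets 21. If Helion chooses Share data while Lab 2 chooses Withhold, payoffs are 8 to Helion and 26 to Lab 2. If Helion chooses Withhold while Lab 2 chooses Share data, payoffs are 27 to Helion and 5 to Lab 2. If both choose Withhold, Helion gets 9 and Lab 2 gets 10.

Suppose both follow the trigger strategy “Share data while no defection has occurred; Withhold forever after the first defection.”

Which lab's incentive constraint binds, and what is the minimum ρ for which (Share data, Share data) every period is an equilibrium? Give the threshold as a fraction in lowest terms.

Helion's threshold: (27−20)/(27−9) = 7/18.
Lab 2's threshold: (26−21)/(26−10) = 5/16.
7/18 > 5/16, so Helion binds and ρ* = 7/18.

Helion; ρ ≥ 7/18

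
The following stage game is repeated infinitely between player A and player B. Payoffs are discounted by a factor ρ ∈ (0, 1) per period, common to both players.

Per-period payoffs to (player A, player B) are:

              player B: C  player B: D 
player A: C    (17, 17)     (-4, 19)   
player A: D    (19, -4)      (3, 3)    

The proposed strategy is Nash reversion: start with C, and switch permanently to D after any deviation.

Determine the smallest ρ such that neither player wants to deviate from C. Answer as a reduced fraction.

17/(1−ρ) ≥ 19 + 3ρ/(1−ρ)
17 ≥ 19 − 16ρ
ρ ≥ 2/16 = 1/8.

1/8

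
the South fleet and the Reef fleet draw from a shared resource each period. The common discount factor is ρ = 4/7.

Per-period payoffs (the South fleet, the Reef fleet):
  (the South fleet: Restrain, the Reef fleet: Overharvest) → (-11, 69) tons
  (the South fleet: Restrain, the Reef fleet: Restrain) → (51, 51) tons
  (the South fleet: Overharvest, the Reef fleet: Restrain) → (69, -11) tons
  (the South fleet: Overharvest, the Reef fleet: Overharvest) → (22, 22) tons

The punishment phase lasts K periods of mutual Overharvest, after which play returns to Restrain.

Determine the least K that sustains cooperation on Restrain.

2

No profitable deviation requires (51−22)(ρ+…+ρ^K) ≥ 69−51, i.e. ρ+…+ρ^K ≥ 18/29 ≈ 0.6207.
With ρ = 4/7, the partial sums are K=1: 0.5714, K=2: 0.8980.
K = 2 is the first length at which the sum reaches 0.6207.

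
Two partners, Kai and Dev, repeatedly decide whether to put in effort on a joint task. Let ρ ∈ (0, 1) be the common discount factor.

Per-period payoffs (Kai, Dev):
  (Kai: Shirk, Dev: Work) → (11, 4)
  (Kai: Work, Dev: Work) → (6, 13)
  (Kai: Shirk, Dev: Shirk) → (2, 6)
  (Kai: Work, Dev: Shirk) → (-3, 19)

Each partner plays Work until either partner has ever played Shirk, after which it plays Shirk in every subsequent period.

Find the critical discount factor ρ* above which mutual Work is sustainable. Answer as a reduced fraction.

5/9

Kai: cooperation gives 6 each period; deviation gives 11 once then 2 forever.
  6/(1−ρ) ≥ 11 + 2ρ/(1−ρ) ⇒ ρ ≥ 5/9.
Dev: cooperation gives 13 each period; deviation gives 19 once then 6 forever.
  ρ ≥ 6/13.
Both must hold, so the binding constraint is Kai's: ρ ≥ 5/9.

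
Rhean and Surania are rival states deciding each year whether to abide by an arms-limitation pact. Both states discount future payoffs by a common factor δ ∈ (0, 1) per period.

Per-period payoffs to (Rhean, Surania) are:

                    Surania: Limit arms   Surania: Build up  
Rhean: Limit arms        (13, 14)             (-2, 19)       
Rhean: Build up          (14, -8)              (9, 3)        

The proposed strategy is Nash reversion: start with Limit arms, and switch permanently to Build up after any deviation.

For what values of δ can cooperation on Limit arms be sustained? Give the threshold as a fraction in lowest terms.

5/16

Rhean: cooperation gives 13 each period; deviation gives 14 once then 9 forever.
  13/(1−δ) ≥ 14 + 9δ/(1−δ) ⇒ δ ≥ 1/5.
Surania: cooperation gives 14 each period; deviation gives 19 once then 3 forever.
  δ ≥ 5/16.
Both must hold, so the binding constraint is Surania's: δ ≥ 5/16.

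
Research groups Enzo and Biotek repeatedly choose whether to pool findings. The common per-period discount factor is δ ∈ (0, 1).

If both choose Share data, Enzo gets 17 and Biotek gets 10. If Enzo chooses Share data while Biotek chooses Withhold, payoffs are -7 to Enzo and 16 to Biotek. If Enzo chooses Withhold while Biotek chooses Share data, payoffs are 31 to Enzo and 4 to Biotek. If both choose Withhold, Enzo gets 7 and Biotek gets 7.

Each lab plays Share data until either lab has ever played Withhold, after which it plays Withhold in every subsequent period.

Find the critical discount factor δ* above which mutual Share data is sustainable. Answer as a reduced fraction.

For Enzo: deviation gain 31−17 = 14, per-period punishment loss 17−7 = 10. IC gives δ ≥ 14/24 = 7/12.
For Biotek: gain 6, loss 3 per period, so δ ≥ 6/9 = 2/3.
The tighter constraint is Biotek's, so cooperation needs δ ≥ 2/3.

2/3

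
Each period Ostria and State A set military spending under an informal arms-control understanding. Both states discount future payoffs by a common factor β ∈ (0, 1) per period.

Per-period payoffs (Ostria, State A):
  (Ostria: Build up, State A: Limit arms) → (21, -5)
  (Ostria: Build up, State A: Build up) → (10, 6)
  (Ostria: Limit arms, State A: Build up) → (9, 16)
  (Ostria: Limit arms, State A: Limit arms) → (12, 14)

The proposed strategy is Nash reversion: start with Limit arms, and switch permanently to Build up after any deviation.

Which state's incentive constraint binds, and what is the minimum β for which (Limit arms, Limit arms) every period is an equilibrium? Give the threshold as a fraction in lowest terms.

Ostria; β ≥ 9/11

Ostria's threshold: (21−12)/(21−10) = 9/11.
State A's threshold: (16−14)/(16−6) = 1/5.
9/11 > 1/5, so Ostria binds and β* = 9/11.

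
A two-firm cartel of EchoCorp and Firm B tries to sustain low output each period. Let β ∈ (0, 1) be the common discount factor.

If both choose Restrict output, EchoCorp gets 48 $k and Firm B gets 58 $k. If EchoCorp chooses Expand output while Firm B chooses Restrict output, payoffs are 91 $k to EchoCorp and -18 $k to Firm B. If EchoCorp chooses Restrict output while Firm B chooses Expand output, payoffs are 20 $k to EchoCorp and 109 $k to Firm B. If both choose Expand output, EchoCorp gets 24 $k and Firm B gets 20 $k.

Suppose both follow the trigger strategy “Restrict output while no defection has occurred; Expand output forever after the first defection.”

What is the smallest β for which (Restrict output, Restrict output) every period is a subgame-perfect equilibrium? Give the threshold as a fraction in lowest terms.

For EchoCorp: deviation gain 91−48 = 43, per-period punishment loss 48−24 = 24. IC gives β ≥ 43/67.
For Firm B: gain 51, loss 38 per period, so β ≥ 51/89.
The tighter constraint is EchoCorp's, so cooperation needs β ≥ 43/67.

43/67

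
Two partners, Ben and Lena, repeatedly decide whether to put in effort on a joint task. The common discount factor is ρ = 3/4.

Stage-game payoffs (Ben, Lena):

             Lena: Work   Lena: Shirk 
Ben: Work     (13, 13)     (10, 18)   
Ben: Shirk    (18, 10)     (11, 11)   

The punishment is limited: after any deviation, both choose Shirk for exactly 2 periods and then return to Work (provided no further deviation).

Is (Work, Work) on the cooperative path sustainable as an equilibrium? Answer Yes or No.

IC: ρ+…+ρ^2 ≥ (18−13)/(13−11) = 5/2.
At ρ = 3/4: partial sum = 1.3125 < 2.5000. Cooperation not sustainable.

No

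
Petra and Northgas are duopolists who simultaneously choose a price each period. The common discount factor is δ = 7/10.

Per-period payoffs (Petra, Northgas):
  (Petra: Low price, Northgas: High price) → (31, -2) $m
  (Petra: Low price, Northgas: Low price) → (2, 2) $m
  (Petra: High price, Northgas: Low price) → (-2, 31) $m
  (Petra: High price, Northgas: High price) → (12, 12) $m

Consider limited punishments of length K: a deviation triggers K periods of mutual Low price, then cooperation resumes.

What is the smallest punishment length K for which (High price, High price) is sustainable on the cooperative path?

5

No profitable deviation requires (12−2)(δ+…+δ^K) ≥ 31−12, i.e. δ+…+δ^K ≥ 19/10 ≈ 1.9000.
With δ = 7/10, the partial sums are K=1: 0.7000, K=2: 1.1900, K=3: 1.5330, K=4: 1.7731, K=5: 1.9412.
K = 5 is the first length at which the sum reaches 1.9000.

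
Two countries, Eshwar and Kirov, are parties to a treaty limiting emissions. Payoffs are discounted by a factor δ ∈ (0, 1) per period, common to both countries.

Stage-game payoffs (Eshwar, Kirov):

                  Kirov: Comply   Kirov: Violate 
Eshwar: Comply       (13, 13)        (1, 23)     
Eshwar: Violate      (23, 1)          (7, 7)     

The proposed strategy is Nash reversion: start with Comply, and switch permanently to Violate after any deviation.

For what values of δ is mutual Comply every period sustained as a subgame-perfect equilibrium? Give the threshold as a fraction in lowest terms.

One-period gain from deviating is 23 − 13 = 10. The loss is 13 − 7 = 6 in every subsequent period, with present value 6·δ/(1−δ).
Deviation is unprofitable when 6·δ/(1−δ) ≥ 10, i.e. δ/(1−δ) ≥ 5/3.
Equivalently δ ≥ 10/(10+6) = 5/8.

5/8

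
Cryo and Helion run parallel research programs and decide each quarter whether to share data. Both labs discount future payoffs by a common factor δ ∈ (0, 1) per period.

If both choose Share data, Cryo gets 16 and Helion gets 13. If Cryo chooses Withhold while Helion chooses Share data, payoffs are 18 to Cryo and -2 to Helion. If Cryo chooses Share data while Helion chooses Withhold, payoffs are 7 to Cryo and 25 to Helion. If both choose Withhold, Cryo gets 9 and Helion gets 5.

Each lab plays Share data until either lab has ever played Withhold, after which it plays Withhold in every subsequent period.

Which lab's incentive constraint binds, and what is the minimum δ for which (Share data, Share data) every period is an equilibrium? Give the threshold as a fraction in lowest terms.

For Cryo: deviation gain 18−16 = 2, per-period punishment loss 16−9 = 7. IC gives δ ≥ 2/9.
For Helion: gain 12, loss 8 per period, so δ ≥ 12/20 = 3/5.
The tighter constraint is Helion's, so cooperation needs δ ≥ 3/5.

Helion; δ ≥ 3/5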